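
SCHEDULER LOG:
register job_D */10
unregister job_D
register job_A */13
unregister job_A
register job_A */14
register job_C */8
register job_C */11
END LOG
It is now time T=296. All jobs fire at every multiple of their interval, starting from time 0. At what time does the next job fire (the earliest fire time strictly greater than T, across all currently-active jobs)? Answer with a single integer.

Op 1: register job_D */10 -> active={job_D:*/10}
Op 2: unregister job_D -> active={}
Op 3: register job_A */13 -> active={job_A:*/13}
Op 4: unregister job_A -> active={}
Op 5: register job_A */14 -> active={job_A:*/14}
Op 6: register job_C */8 -> active={job_A:*/14, job_C:*/8}
Op 7: register job_C */11 -> active={job_A:*/14, job_C:*/11}
  job_A: interval 14, next fire after T=296 is 308
  job_C: interval 11, next fire after T=296 is 297
Earliest fire time = 297 (job job_C)

Answer: 297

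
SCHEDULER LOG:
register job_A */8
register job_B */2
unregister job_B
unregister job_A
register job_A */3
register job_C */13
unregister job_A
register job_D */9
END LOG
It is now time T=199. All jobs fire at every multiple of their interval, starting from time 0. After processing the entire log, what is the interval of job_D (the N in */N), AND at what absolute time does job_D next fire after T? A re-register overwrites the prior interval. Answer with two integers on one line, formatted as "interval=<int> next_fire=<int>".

Answer: interval=9 next_fire=207

Derivation:
Op 1: register job_A */8 -> active={job_A:*/8}
Op 2: register job_B */2 -> active={job_A:*/8, job_B:*/2}
Op 3: unregister job_B -> active={job_A:*/8}
Op 4: unregister job_A -> active={}
Op 5: register job_A */3 -> active={job_A:*/3}
Op 6: register job_C */13 -> active={job_A:*/3, job_C:*/13}
Op 7: unregister job_A -> active={job_C:*/13}
Op 8: register job_D */9 -> active={job_C:*/13, job_D:*/9}
Final interval of job_D = 9
Next fire of job_D after T=199: (199//9+1)*9 = 207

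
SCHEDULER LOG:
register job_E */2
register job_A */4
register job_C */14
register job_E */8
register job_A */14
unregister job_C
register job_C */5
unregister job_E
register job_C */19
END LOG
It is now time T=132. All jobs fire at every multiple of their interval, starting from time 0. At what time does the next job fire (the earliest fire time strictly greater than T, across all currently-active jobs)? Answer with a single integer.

Answer: 133

Derivation:
Op 1: register job_E */2 -> active={job_E:*/2}
Op 2: register job_A */4 -> active={job_A:*/4, job_E:*/2}
Op 3: register job_C */14 -> active={job_A:*/4, job_C:*/14, job_E:*/2}
Op 4: register job_E */8 -> active={job_A:*/4, job_C:*/14, job_E:*/8}
Op 5: register job_A */14 -> active={job_A:*/14, job_C:*/14, job_E:*/8}
Op 6: unregister job_C -> active={job_A:*/14, job_E:*/8}
Op 7: register job_C */5 -> active={job_A:*/14, job_C:*/5, job_E:*/8}
Op 8: unregister job_E -> active={job_A:*/14, job_C:*/5}
Op 9: register job_C */19 -> active={job_A:*/14, job_C:*/19}
  job_A: interval 14, next fire after T=132 is 140
  job_C: interval 19, next fire after T=132 is 133
Earliest fire time = 133 (job job_C)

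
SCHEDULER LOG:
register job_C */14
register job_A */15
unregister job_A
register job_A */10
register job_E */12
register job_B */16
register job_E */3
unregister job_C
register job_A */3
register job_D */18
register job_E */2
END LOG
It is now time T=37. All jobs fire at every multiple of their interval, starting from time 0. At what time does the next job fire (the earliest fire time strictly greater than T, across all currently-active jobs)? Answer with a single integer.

Op 1: register job_C */14 -> active={job_C:*/14}
Op 2: register job_A */15 -> active={job_A:*/15, job_C:*/14}
Op 3: unregister job_A -> active={job_C:*/14}
Op 4: register job_A */10 -> active={job_A:*/10, job_C:*/14}
Op 5: register job_E */12 -> active={job_A:*/10, job_C:*/14, job_E:*/12}
Op 6: register job_B */16 -> active={job_A:*/10, job_B:*/16, job_C:*/14, job_E:*/12}
Op 7: register job_E */3 -> active={job_A:*/10, job_B:*/16, job_C:*/14, job_E:*/3}
Op 8: unregister job_C -> active={job_A:*/10, job_B:*/16, job_E:*/3}
Op 9: register job_A */3 -> active={job_A:*/3, job_B:*/16, job_E:*/3}
Op 10: register job_D */18 -> active={job_A:*/3, job_B:*/16, job_D:*/18, job_E:*/3}
Op 11: register job_E */2 -> active={job_A:*/3, job_B:*/16, job_D:*/18, job_E:*/2}
  job_A: interval 3, next fire after T=37 is 39
  job_B: interval 16, next fire after T=37 is 48
  job_D: interval 18, next fire after T=37 is 54
  job_E: interval 2, next fire after T=37 is 38
Earliest fire time = 38 (job job_E)

Answer: 38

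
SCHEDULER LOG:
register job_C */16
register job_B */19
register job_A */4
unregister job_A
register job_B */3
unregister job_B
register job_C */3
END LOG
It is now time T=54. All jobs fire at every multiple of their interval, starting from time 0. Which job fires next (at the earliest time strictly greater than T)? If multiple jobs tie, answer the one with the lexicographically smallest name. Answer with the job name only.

Op 1: register job_C */16 -> active={job_C:*/16}
Op 2: register job_B */19 -> active={job_B:*/19, job_C:*/16}
Op 3: register job_A */4 -> active={job_A:*/4, job_B:*/19, job_C:*/16}
Op 4: unregister job_A -> active={job_B:*/19, job_C:*/16}
Op 5: register job_B */3 -> active={job_B:*/3, job_C:*/16}
Op 6: unregister job_B -> active={job_C:*/16}
Op 7: register job_C */3 -> active={job_C:*/3}
  job_C: interval 3, next fire after T=54 is 57
Earliest = 57, winner (lex tiebreak) = job_C

Answer: job_C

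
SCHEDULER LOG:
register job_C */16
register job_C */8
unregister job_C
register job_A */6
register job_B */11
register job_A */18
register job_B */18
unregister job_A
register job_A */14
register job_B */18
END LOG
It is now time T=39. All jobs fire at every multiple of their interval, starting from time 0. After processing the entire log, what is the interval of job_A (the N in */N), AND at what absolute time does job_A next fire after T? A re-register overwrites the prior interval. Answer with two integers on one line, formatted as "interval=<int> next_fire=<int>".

Answer: interval=14 next_fire=42

Derivation:
Op 1: register job_C */16 -> active={job_C:*/16}
Op 2: register job_C */8 -> active={job_C:*/8}
Op 3: unregister job_C -> active={}
Op 4: register job_A */6 -> active={job_A:*/6}
Op 5: register job_B */11 -> active={job_A:*/6, job_B:*/11}
Op 6: register job_A */18 -> active={job_A:*/18, job_B:*/11}
Op 7: register job_B */18 -> active={job_A:*/18, job_B:*/18}
Op 8: unregister job_A -> active={job_B:*/18}
Op 9: register job_A */14 -> active={job_A:*/14, job_B:*/18}
Op 10: register job_B */18 -> active={job_A:*/14, job_B:*/18}
Final interval of job_A = 14
Next fire of job_A after T=39: (39//14+1)*14 = 42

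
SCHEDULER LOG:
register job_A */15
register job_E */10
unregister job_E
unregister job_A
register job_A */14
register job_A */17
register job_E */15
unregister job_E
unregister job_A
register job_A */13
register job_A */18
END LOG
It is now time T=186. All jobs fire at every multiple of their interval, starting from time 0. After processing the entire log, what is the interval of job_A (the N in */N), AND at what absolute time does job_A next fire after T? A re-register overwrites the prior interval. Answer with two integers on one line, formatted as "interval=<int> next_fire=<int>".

Answer: interval=18 next_fire=198

Derivation:
Op 1: register job_A */15 -> active={job_A:*/15}
Op 2: register job_E */10 -> active={job_A:*/15, job_E:*/10}
Op 3: unregister job_E -> active={job_A:*/15}
Op 4: unregister job_A -> active={}
Op 5: register job_A */14 -> active={job_A:*/14}
Op 6: register job_A */17 -> active={job_A:*/17}
Op 7: register job_E */15 -> active={job_A:*/17, job_E:*/15}
Op 8: unregister job_E -> active={job_A:*/17}
Op 9: unregister job_A -> active={}
Op 10: register job_A */13 -> active={job_A:*/13}
Op 11: register job_A */18 -> active={job_A:*/18}
Final interval of job_A = 18
Next fire of job_A after T=186: (186//18+1)*18 = 198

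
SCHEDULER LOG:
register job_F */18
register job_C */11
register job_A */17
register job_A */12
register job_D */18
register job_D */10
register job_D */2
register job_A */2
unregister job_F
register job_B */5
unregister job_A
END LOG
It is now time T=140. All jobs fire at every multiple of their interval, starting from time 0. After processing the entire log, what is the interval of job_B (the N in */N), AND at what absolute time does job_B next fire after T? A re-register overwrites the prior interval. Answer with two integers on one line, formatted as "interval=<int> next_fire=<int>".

Op 1: register job_F */18 -> active={job_F:*/18}
Op 2: register job_C */11 -> active={job_C:*/11, job_F:*/18}
Op 3: register job_A */17 -> active={job_A:*/17, job_C:*/11, job_F:*/18}
Op 4: register job_A */12 -> active={job_A:*/12, job_C:*/11, job_F:*/18}
Op 5: register job_D */18 -> active={job_A:*/12, job_C:*/11, job_D:*/18, job_F:*/18}
Op 6: register job_D */10 -> active={job_A:*/12, job_C:*/11, job_D:*/10, job_F:*/18}
Op 7: register job_D */2 -> active={job_A:*/12, job_C:*/11, job_D:*/2, job_F:*/18}
Op 8: register job_A */2 -> active={job_A:*/2, job_C:*/11, job_D:*/2, job_F:*/18}
Op 9: unregister job_F -> active={job_A:*/2, job_C:*/11, job_D:*/2}
Op 10: register job_B */5 -> active={job_A:*/2, job_B:*/5, job_C:*/11, job_D:*/2}
Op 11: unregister job_A -> active={job_B:*/5, job_C:*/11, job_D:*/2}
Final interval of job_B = 5
Next fire of job_B after T=140: (140//5+1)*5 = 145

Answer: interval=5 next_fire=145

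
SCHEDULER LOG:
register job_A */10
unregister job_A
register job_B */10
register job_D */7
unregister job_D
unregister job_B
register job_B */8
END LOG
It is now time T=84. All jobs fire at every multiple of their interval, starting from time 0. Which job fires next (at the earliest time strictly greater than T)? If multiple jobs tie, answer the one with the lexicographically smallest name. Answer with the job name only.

Answer: job_B

Derivation:
Op 1: register job_A */10 -> active={job_A:*/10}
Op 2: unregister job_A -> active={}
Op 3: register job_B */10 -> active={job_B:*/10}
Op 4: register job_D */7 -> active={job_B:*/10, job_D:*/7}
Op 5: unregister job_D -> active={job_B:*/10}
Op 6: unregister job_B -> active={}
Op 7: register job_B */8 -> active={job_B:*/8}
  job_B: interval 8, next fire after T=84 is 88
Earliest = 88, winner (lex tiebreak) = job_B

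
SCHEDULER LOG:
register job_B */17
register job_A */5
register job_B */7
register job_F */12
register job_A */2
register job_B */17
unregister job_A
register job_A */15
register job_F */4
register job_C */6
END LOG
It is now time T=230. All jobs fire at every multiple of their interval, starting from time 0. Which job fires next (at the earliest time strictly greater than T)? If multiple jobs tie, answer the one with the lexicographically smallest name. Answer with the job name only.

Answer: job_F

Derivation:
Op 1: register job_B */17 -> active={job_B:*/17}
Op 2: register job_A */5 -> active={job_A:*/5, job_B:*/17}
Op 3: register job_B */7 -> active={job_A:*/5, job_B:*/7}
Op 4: register job_F */12 -> active={job_A:*/5, job_B:*/7, job_F:*/12}
Op 5: register job_A */2 -> active={job_A:*/2, job_B:*/7, job_F:*/12}
Op 6: register job_B */17 -> active={job_A:*/2, job_B:*/17, job_F:*/12}
Op 7: unregister job_A -> active={job_B:*/17, job_F:*/12}
Op 8: register job_A */15 -> active={job_A:*/15, job_B:*/17, job_F:*/12}
Op 9: register job_F */4 -> active={job_A:*/15, job_B:*/17, job_F:*/4}
Op 10: register job_C */6 -> active={job_A:*/15, job_B:*/17, job_C:*/6, job_F:*/4}
  job_A: interval 15, next fire after T=230 is 240
  job_B: interval 17, next fire after T=230 is 238
  job_C: interval 6, next fire after T=230 is 234
  job_F: interval 4, next fire after T=230 is 232
Earliest = 232, winner (lex tiebreak) = job_F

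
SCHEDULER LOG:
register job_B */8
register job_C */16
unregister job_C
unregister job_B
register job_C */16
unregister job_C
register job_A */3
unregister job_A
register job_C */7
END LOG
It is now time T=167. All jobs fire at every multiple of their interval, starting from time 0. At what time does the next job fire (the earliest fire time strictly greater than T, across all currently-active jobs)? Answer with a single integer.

Op 1: register job_B */8 -> active={job_B:*/8}
Op 2: register job_C */16 -> active={job_B:*/8, job_C:*/16}
Op 3: unregister job_C -> active={job_B:*/8}
Op 4: unregister job_B -> active={}
Op 5: register job_C */16 -> active={job_C:*/16}
Op 6: unregister job_C -> active={}
Op 7: register job_A */3 -> active={job_A:*/3}
Op 8: unregister job_A -> active={}
Op 9: register job_C */7 -> active={job_C:*/7}
  job_C: interval 7, next fire after T=167 is 168
Earliest fire time = 168 (job job_C)

Answer: 168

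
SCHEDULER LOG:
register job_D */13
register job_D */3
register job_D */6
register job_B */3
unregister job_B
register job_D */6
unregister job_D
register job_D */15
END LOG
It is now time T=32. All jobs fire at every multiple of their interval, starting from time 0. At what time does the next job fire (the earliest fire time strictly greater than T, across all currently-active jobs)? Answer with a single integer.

Answer: 45

Derivation:
Op 1: register job_D */13 -> active={job_D:*/13}
Op 2: register job_D */3 -> active={job_D:*/3}
Op 3: register job_D */6 -> active={job_D:*/6}
Op 4: register job_B */3 -> active={job_B:*/3, job_D:*/6}
Op 5: unregister job_B -> active={job_D:*/6}
Op 6: register job_D */6 -> active={job_D:*/6}
Op 7: unregister job_D -> active={}
Op 8: register job_D */15 -> active={job_D:*/15}
  job_D: interval 15, next fire after T=32 is 45
Earliest fire time = 45 (job job_D)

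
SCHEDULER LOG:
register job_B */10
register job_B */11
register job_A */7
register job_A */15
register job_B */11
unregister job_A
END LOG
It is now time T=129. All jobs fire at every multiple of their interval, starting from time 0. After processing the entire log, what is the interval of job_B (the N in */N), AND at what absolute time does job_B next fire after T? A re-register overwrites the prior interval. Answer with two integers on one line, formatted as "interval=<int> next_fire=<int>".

Op 1: register job_B */10 -> active={job_B:*/10}
Op 2: register job_B */11 -> active={job_B:*/11}
Op 3: register job_A */7 -> active={job_A:*/7, job_B:*/11}
Op 4: register job_A */15 -> active={job_A:*/15, job_B:*/11}
Op 5: register job_B */11 -> active={job_A:*/15, job_B:*/11}
Op 6: unregister job_A -> active={job_B:*/11}
Final interval of job_B = 11
Next fire of job_B after T=129: (129//11+1)*11 = 132

Answer: interval=11 next_fire=132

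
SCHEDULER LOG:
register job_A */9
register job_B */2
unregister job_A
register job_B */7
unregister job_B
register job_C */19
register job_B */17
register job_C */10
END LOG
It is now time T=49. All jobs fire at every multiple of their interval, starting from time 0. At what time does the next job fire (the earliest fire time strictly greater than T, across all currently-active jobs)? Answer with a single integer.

Op 1: register job_A */9 -> active={job_A:*/9}
Op 2: register job_B */2 -> active={job_A:*/9, job_B:*/2}
Op 3: unregister job_A -> active={job_B:*/2}
Op 4: register job_B */7 -> active={job_B:*/7}
Op 5: unregister job_B -> active={}
Op 6: register job_C */19 -> active={job_C:*/19}
Op 7: register job_B */17 -> active={job_B:*/17, job_C:*/19}
Op 8: register job_C */10 -> active={job_B:*/17, job_C:*/10}
  job_B: interval 17, next fire after T=49 is 51
  job_C: interval 10, next fire after T=49 is 50
Earliest fire time = 50 (job job_C)

Answer: 50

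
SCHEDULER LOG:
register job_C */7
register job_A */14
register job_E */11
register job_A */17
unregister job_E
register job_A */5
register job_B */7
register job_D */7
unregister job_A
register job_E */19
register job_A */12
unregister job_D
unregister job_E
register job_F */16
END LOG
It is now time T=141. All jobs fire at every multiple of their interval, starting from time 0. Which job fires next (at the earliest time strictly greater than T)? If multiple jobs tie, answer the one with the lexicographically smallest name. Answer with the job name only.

Answer: job_A

Derivation:
Op 1: register job_C */7 -> active={job_C:*/7}
Op 2: register job_A */14 -> active={job_A:*/14, job_C:*/7}
Op 3: register job_E */11 -> active={job_A:*/14, job_C:*/7, job_E:*/11}
Op 4: register job_A */17 -> active={job_A:*/17, job_C:*/7, job_E:*/11}
Op 5: unregister job_E -> active={job_A:*/17, job_C:*/7}
Op 6: register job_A */5 -> active={job_A:*/5, job_C:*/7}
Op 7: register job_B */7 -> active={job_A:*/5, job_B:*/7, job_C:*/7}
Op 8: register job_D */7 -> active={job_A:*/5, job_B:*/7, job_C:*/7, job_D:*/7}
Op 9: unregister job_A -> active={job_B:*/7, job_C:*/7, job_D:*/7}
Op 10: register job_E */19 -> active={job_B:*/7, job_C:*/7, job_D:*/7, job_E:*/19}
Op 11: register job_A */12 -> active={job_A:*/12, job_B:*/7, job_C:*/7, job_D:*/7, job_E:*/19}
Op 12: unregister job_D -> active={job_A:*/12, job_B:*/7, job_C:*/7, job_E:*/19}
Op 13: unregister job_E -> active={job_A:*/12, job_B:*/7, job_C:*/7}
Op 14: register job_F */16 -> active={job_A:*/12, job_B:*/7, job_C:*/7, job_F:*/16}
  job_A: interval 12, next fire after T=141 is 144
  job_B: interval 7, next fire after T=141 is 147
  job_C: interval 7, next fire after T=141 is 147
  job_F: interval 16, next fire after T=141 is 144
Earliest = 144, winner (lex tiebreak) = job_A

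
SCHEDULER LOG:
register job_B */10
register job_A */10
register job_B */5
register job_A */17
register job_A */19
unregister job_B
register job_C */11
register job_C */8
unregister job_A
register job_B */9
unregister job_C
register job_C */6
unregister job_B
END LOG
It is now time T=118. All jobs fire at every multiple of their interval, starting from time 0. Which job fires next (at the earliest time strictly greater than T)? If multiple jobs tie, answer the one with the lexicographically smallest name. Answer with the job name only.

Answer: job_C

Derivation:
Op 1: register job_B */10 -> active={job_B:*/10}
Op 2: register job_A */10 -> active={job_A:*/10, job_B:*/10}
Op 3: register job_B */5 -> active={job_A:*/10, job_B:*/5}
Op 4: register job_A */17 -> active={job_A:*/17, job_B:*/5}
Op 5: register job_A */19 -> active={job_A:*/19, job_B:*/5}
Op 6: unregister job_B -> active={job_A:*/19}
Op 7: register job_C */11 -> active={job_A:*/19, job_C:*/11}
Op 8: register job_C */8 -> active={job_A:*/19, job_C:*/8}
Op 9: unregister job_A -> active={job_C:*/8}
Op 10: register job_B */9 -> active={job_B:*/9, job_C:*/8}
Op 11: unregister job_C -> active={job_B:*/9}
Op 12: register job_C */6 -> active={job_B:*/9, job_C:*/6}
Op 13: unregister job_B -> active={job_C:*/6}
  job_C: interval 6, next fire after T=118 is 120
Earliest = 120, winner (lex tiebreak) = job_C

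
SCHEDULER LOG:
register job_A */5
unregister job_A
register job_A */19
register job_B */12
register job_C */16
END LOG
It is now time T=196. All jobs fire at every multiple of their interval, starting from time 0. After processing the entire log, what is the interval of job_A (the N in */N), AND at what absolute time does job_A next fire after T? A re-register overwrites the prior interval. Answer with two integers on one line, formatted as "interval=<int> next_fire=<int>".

Answer: interval=19 next_fire=209

Derivation:
Op 1: register job_A */5 -> active={job_A:*/5}
Op 2: unregister job_A -> active={}
Op 3: register job_A */19 -> active={job_A:*/19}
Op 4: register job_B */12 -> active={job_A:*/19, job_B:*/12}
Op 5: register job_C */16 -> active={job_A:*/19, job_B:*/12, job_C:*/16}
Final interval of job_A = 19
Next fire of job_A after T=196: (196//19+1)*19 = 209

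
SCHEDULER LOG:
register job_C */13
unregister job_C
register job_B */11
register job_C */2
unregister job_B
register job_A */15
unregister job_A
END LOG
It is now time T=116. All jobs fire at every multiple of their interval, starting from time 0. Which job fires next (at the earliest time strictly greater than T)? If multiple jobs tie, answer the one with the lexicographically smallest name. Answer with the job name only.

Op 1: register job_C */13 -> active={job_C:*/13}
Op 2: unregister job_C -> active={}
Op 3: register job_B */11 -> active={job_B:*/11}
Op 4: register job_C */2 -> active={job_B:*/11, job_C:*/2}
Op 5: unregister job_B -> active={job_C:*/2}
Op 6: register job_A */15 -> active={job_A:*/15, job_C:*/2}
Op 7: unregister job_A -> active={job_C:*/2}
  job_C: interval 2, next fire after T=116 is 118
Earliest = 118, winner (lex tiebreak) = job_C

Answer: job_C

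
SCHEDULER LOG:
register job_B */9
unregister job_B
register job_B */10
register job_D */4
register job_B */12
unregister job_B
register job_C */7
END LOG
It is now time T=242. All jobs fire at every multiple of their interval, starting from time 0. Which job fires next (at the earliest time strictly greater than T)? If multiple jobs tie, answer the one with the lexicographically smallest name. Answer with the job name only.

Op 1: register job_B */9 -> active={job_B:*/9}
Op 2: unregister job_B -> active={}
Op 3: register job_B */10 -> active={job_B:*/10}
Op 4: register job_D */4 -> active={job_B:*/10, job_D:*/4}
Op 5: register job_B */12 -> active={job_B:*/12, job_D:*/4}
Op 6: unregister job_B -> active={job_D:*/4}
Op 7: register job_C */7 -> active={job_C:*/7, job_D:*/4}
  job_C: interval 7, next fire after T=242 is 245
  job_D: interval 4, next fire after T=242 is 244
Earliest = 244, winner (lex tiebreak) = job_D

Answer: job_D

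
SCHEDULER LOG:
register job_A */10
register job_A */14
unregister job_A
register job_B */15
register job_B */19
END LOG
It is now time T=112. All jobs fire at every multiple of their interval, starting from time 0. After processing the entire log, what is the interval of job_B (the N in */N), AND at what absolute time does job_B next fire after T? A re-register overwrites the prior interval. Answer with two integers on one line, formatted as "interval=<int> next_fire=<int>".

Op 1: register job_A */10 -> active={job_A:*/10}
Op 2: register job_A */14 -> active={job_A:*/14}
Op 3: unregister job_A -> active={}
Op 4: register job_B */15 -> active={job_B:*/15}
Op 5: register job_B */19 -> active={job_B:*/19}
Final interval of job_B = 19
Next fire of job_B after T=112: (112//19+1)*19 = 114

Answer: interval=19 next_fire=114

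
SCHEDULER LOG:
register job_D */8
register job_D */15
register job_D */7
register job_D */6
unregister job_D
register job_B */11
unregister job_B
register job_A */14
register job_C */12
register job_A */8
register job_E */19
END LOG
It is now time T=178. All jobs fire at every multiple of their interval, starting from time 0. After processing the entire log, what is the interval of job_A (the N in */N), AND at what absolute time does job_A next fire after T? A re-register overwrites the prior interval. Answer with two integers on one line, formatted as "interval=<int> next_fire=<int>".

Answer: interval=8 next_fire=184

Derivation:
Op 1: register job_D */8 -> active={job_D:*/8}
Op 2: register job_D */15 -> active={job_D:*/15}
Op 3: register job_D */7 -> active={job_D:*/7}
Op 4: register job_D */6 -> active={job_D:*/6}
Op 5: unregister job_D -> active={}
Op 6: register job_B */11 -> active={job_B:*/11}
Op 7: unregister job_B -> active={}
Op 8: register job_A */14 -> active={job_A:*/14}
Op 9: register job_C */12 -> active={job_A:*/14, job_C:*/12}
Op 10: register job_A */8 -> active={job_A:*/8, job_C:*/12}
Op 11: register job_E */19 -> active={job_A:*/8, job_C:*/12, job_E:*/19}
Final interval of job_A = 8
Next fire of job_A after T=178: (178//8+1)*8 = 184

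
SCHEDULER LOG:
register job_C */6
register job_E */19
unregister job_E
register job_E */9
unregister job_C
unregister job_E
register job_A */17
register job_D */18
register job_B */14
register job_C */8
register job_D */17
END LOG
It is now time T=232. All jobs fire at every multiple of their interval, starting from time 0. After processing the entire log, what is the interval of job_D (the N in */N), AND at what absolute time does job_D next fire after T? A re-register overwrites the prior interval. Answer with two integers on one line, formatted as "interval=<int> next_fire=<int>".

Answer: interval=17 next_fire=238

Derivation:
Op 1: register job_C */6 -> active={job_C:*/6}
Op 2: register job_E */19 -> active={job_C:*/6, job_E:*/19}
Op 3: unregister job_E -> active={job_C:*/6}
Op 4: register job_E */9 -> active={job_C:*/6, job_E:*/9}
Op 5: unregister job_C -> active={job_E:*/9}
Op 6: unregister job_E -> active={}
Op 7: register job_A */17 -> active={job_A:*/17}
Op 8: register job_D */18 -> active={job_A:*/17, job_D:*/18}
Op 9: register job_B */14 -> active={job_A:*/17, job_B:*/14, job_D:*/18}
Op 10: register job_C */8 -> active={job_A:*/17, job_B:*/14, job_C:*/8, job_D:*/18}
Op 11: register job_D */17 -> active={job_A:*/17, job_B:*/14, job_C:*/8, job_D:*/17}
Final interval of job_D = 17
Next fire of job_D after T=232: (232//17+1)*17 = 238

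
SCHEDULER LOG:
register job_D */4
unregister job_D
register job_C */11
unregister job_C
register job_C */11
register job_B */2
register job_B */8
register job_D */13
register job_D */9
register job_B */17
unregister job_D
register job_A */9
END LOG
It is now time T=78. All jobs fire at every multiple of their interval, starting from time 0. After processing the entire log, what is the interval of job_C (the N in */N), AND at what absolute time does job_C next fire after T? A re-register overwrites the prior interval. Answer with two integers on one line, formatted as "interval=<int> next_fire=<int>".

Answer: interval=11 next_fire=88

Derivation:
Op 1: register job_D */4 -> active={job_D:*/4}
Op 2: unregister job_D -> active={}
Op 3: register job_C */11 -> active={job_C:*/11}
Op 4: unregister job_C -> active={}
Op 5: register job_C */11 -> active={job_C:*/11}
Op 6: register job_B */2 -> active={job_B:*/2, job_C:*/11}
Op 7: register job_B */8 -> active={job_B:*/8, job_C:*/11}
Op 8: register job_D */13 -> active={job_B:*/8, job_C:*/11, job_D:*/13}
Op 9: register job_D */9 -> active={job_B:*/8, job_C:*/11, job_D:*/9}
Op 10: register job_B */17 -> active={job_B:*/17, job_C:*/11, job_D:*/9}
Op 11: unregister job_D -> active={job_B:*/17, job_C:*/11}
Op 12: register job_A */9 -> active={job_A:*/9, job_B:*/17, job_C:*/11}
Final interval of job_C = 11
Next fire of job_C after T=78: (78//11+1)*11 = 88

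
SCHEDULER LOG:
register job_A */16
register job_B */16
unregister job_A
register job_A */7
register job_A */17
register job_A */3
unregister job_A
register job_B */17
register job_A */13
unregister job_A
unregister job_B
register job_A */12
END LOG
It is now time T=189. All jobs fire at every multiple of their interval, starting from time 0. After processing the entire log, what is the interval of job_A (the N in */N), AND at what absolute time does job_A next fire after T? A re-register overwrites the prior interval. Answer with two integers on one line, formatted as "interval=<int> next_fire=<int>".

Op 1: register job_A */16 -> active={job_A:*/16}
Op 2: register job_B */16 -> active={job_A:*/16, job_B:*/16}
Op 3: unregister job_A -> active={job_B:*/16}
Op 4: register job_A */7 -> active={job_A:*/7, job_B:*/16}
Op 5: register job_A */17 -> active={job_A:*/17, job_B:*/16}
Op 6: register job_A */3 -> active={job_A:*/3, job_B:*/16}
Op 7: unregister job_A -> active={job_B:*/16}
Op 8: register job_B */17 -> active={job_B:*/17}
Op 9: register job_A */13 -> active={job_A:*/13, job_B:*/17}
Op 10: unregister job_A -> active={job_B:*/17}
Op 11: unregister job_B -> active={}
Op 12: register job_A */12 -> active={job_A:*/12}
Final interval of job_A = 12
Next fire of job_A after T=189: (189//12+1)*12 = 192

Answer: interval=12 next_fire=192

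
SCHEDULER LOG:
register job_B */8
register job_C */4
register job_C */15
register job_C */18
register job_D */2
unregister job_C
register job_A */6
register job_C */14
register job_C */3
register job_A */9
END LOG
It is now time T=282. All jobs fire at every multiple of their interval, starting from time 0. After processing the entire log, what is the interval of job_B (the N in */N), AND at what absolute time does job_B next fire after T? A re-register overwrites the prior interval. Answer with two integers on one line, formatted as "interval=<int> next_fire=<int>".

Op 1: register job_B */8 -> active={job_B:*/8}
Op 2: register job_C */4 -> active={job_B:*/8, job_C:*/4}
Op 3: register job_C */15 -> active={job_B:*/8, job_C:*/15}
Op 4: register job_C */18 -> active={job_B:*/8, job_C:*/18}
Op 5: register job_D */2 -> active={job_B:*/8, job_C:*/18, job_D:*/2}
Op 6: unregister job_C -> active={job_B:*/8, job_D:*/2}
Op 7: register job_A */6 -> active={job_A:*/6, job_B:*/8, job_D:*/2}
Op 8: register job_C */14 -> active={job_A:*/6, job_B:*/8, job_C:*/14, job_D:*/2}
Op 9: register job_C */3 -> active={job_A:*/6, job_B:*/8, job_C:*/3, job_D:*/2}
Op 10: register job_A */9 -> active={job_A:*/9, job_B:*/8, job_C:*/3, job_D:*/2}
Final interval of job_B = 8
Next fire of job_B after T=282: (282//8+1)*8 = 288

Answer: interval=8 next_fire=288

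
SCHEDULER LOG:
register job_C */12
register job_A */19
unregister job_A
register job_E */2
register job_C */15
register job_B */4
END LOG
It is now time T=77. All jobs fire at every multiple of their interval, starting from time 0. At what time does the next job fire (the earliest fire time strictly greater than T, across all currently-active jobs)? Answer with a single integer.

Answer: 78

Derivation:
Op 1: register job_C */12 -> active={job_C:*/12}
Op 2: register job_A */19 -> active={job_A:*/19, job_C:*/12}
Op 3: unregister job_A -> active={job_C:*/12}
Op 4: register job_E */2 -> active={job_C:*/12, job_E:*/2}
Op 5: register job_C */15 -> active={job_C:*/15, job_E:*/2}
Op 6: register job_B */4 -> active={job_B:*/4, job_C:*/15, job_E:*/2}
  job_B: interval 4, next fire after T=77 is 80
  job_C: interval 15, next fire after T=77 is 90
  job_E: interval 2, next fire after T=77 is 78
Earliest fire time = 78 (job job_E)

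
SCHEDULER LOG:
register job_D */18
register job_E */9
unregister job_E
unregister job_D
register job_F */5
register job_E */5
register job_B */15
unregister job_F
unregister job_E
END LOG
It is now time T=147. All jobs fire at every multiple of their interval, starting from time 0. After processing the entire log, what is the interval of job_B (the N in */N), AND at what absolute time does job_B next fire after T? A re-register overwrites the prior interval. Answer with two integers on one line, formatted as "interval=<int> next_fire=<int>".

Op 1: register job_D */18 -> active={job_D:*/18}
Op 2: register job_E */9 -> active={job_D:*/18, job_E:*/9}
Op 3: unregister job_E -> active={job_D:*/18}
Op 4: unregister job_D -> active={}
Op 5: register job_F */5 -> active={job_F:*/5}
Op 6: register job_E */5 -> active={job_E:*/5, job_F:*/5}
Op 7: register job_B */15 -> active={job_B:*/15, job_E:*/5, job_F:*/5}
Op 8: unregister job_F -> active={job_B:*/15, job_E:*/5}
Op 9: unregister job_E -> active={job_B:*/15}
Final interval of job_B = 15
Next fire of job_B after T=147: (147//15+1)*15 = 150

Answer: interval=15 next_fire=150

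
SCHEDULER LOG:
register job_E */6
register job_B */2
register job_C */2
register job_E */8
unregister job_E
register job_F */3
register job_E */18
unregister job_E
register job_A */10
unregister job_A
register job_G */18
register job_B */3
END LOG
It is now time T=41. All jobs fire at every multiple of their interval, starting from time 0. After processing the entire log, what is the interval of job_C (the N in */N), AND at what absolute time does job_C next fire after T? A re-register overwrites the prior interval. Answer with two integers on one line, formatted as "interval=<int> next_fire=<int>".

Op 1: register job_E */6 -> active={job_E:*/6}
Op 2: register job_B */2 -> active={job_B:*/2, job_E:*/6}
Op 3: register job_C */2 -> active={job_B:*/2, job_C:*/2, job_E:*/6}
Op 4: register job_E */8 -> active={job_B:*/2, job_C:*/2, job_E:*/8}
Op 5: unregister job_E -> active={job_B:*/2, job_C:*/2}
Op 6: register job_F */3 -> active={job_B:*/2, job_C:*/2, job_F:*/3}
Op 7: register job_E */18 -> active={job_B:*/2, job_C:*/2, job_E:*/18, job_F:*/3}
Op 8: unregister job_E -> active={job_B:*/2, job_C:*/2, job_F:*/3}
Op 9: register job_A */10 -> active={job_A:*/10, job_B:*/2, job_C:*/2, job_F:*/3}
Op 10: unregister job_A -> active={job_B:*/2, job_C:*/2, job_F:*/3}
Op 11: register job_G */18 -> active={job_B:*/2, job_C:*/2, job_F:*/3, job_G:*/18}
Op 12: register job_B */3 -> active={job_B:*/3, job_C:*/2, job_F:*/3, job_G:*/18}
Final interval of job_C = 2
Next fire of job_C after T=41: (41//2+1)*2 = 42

Answer: interval=2 next_fire=42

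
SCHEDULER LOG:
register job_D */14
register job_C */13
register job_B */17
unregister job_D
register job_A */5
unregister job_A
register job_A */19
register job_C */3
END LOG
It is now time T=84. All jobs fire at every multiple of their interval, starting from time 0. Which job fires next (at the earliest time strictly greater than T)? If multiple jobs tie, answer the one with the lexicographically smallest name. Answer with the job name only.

Op 1: register job_D */14 -> active={job_D:*/14}
Op 2: register job_C */13 -> active={job_C:*/13, job_D:*/14}
Op 3: register job_B */17 -> active={job_B:*/17, job_C:*/13, job_D:*/14}
Op 4: unregister job_D -> active={job_B:*/17, job_C:*/13}
Op 5: register job_A */5 -> active={job_A:*/5, job_B:*/17, job_C:*/13}
Op 6: unregister job_A -> active={job_B:*/17, job_C:*/13}
Op 7: register job_A */19 -> active={job_A:*/19, job_B:*/17, job_C:*/13}
Op 8: register job_C */3 -> active={job_A:*/19, job_B:*/17, job_C:*/3}
  job_A: interval 19, next fire after T=84 is 95
  job_B: interval 17, next fire after T=84 is 85
  job_C: interval 3, next fire after T=84 is 87
Earliest = 85, winner (lex tiebreak) = job_B

Answer: job_B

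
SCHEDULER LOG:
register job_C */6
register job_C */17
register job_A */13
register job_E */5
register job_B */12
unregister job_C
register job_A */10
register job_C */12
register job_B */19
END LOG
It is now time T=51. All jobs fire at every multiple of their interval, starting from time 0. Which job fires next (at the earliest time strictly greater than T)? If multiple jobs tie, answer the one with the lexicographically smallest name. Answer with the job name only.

Answer: job_E

Derivation:
Op 1: register job_C */6 -> active={job_C:*/6}
Op 2: register job_C */17 -> active={job_C:*/17}
Op 3: register job_A */13 -> active={job_A:*/13, job_C:*/17}
Op 4: register job_E */5 -> active={job_A:*/13, job_C:*/17, job_E:*/5}
Op 5: register job_B */12 -> active={job_A:*/13, job_B:*/12, job_C:*/17, job_E:*/5}
Op 6: unregister job_C -> active={job_A:*/13, job_B:*/12, job_E:*/5}
Op 7: register job_A */10 -> active={job_A:*/10, job_B:*/12, job_E:*/5}
Op 8: register job_C */12 -> active={job_A:*/10, job_B:*/12, job_C:*/12, job_E:*/5}
Op 9: register job_B */19 -> active={job_A:*/10, job_B:*/19, job_C:*/12, job_E:*/5}
  job_A: interval 10, next fire after T=51 is 60
  job_B: interval 19, next fire after T=51 is 57
  job_C: interval 12, next fire after T=51 is 60
  job_E: interval 5, next fire after T=51 is 55
Earliest = 55, winner (lex tiebreak) = job_E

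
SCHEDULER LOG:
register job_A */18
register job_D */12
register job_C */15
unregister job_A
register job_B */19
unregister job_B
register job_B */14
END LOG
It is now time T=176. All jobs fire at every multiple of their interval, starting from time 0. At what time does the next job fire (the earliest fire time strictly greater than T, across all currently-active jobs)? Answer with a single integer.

Answer: 180

Derivation:
Op 1: register job_A */18 -> active={job_A:*/18}
Op 2: register job_D */12 -> active={job_A:*/18, job_D:*/12}
Op 3: register job_C */15 -> active={job_A:*/18, job_C:*/15, job_D:*/12}
Op 4: unregister job_A -> active={job_C:*/15, job_D:*/12}
Op 5: register job_B */19 -> active={job_B:*/19, job_C:*/15, job_D:*/12}
Op 6: unregister job_B -> active={job_C:*/15, job_D:*/12}
Op 7: register job_B */14 -> active={job_B:*/14, job_C:*/15, job_D:*/12}
  job_B: interval 14, next fire after T=176 is 182
  job_C: interval 15, next fire after T=176 is 180
  job_D: interval 12, next fire after T=176 is 180
Earliest fire time = 180 (job job_C)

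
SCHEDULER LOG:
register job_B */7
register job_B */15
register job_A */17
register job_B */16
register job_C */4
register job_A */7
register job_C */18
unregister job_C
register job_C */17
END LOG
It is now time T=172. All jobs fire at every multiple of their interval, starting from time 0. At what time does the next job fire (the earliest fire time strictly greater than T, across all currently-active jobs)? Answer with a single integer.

Op 1: register job_B */7 -> active={job_B:*/7}
Op 2: register job_B */15 -> active={job_B:*/15}
Op 3: register job_A */17 -> active={job_A:*/17, job_B:*/15}
Op 4: register job_B */16 -> active={job_A:*/17, job_B:*/16}
Op 5: register job_C */4 -> active={job_A:*/17, job_B:*/16, job_C:*/4}
Op 6: register job_A */7 -> active={job_A:*/7, job_B:*/16, job_C:*/4}
Op 7: register job_C */18 -> active={job_A:*/7, job_B:*/16, job_C:*/18}
Op 8: unregister job_C -> active={job_A:*/7, job_B:*/16}
Op 9: register job_C */17 -> active={job_A:*/7, job_B:*/16, job_C:*/17}
  job_A: interval 7, next fire after T=172 is 175
  job_B: interval 16, next fire after T=172 is 176
  job_C: interval 17, next fire after T=172 is 187
Earliest fire time = 175 (job job_A)

Answer: 175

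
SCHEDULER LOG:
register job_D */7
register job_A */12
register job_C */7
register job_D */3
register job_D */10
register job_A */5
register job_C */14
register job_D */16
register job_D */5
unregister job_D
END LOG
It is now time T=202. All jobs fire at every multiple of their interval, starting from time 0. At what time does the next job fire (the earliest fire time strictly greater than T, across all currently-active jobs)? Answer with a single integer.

Answer: 205

Derivation:
Op 1: register job_D */7 -> active={job_D:*/7}
Op 2: register job_A */12 -> active={job_A:*/12, job_D:*/7}
Op 3: register job_C */7 -> active={job_A:*/12, job_C:*/7, job_D:*/7}
Op 4: register job_D */3 -> active={job_A:*/12, job_C:*/7, job_D:*/3}
Op 5: register job_D */10 -> active={job_A:*/12, job_C:*/7, job_D:*/10}
Op 6: register job_A */5 -> active={job_A:*/5, job_C:*/7, job_D:*/10}
Op 7: register job_C */14 -> active={job_A:*/5, job_C:*/14, job_D:*/10}
Op 8: register job_D */16 -> active={job_A:*/5, job_C:*/14, job_D:*/16}
Op 9: register job_D */5 -> active={job_A:*/5, job_C:*/14, job_D:*/5}
Op 10: unregister job_D -> active={job_A:*/5, job_C:*/14}
  job_A: interval 5, next fire after T=202 is 205
  job_C: interval 14, next fire after T=202 is 210
Earliest fire time = 205 (job job_A)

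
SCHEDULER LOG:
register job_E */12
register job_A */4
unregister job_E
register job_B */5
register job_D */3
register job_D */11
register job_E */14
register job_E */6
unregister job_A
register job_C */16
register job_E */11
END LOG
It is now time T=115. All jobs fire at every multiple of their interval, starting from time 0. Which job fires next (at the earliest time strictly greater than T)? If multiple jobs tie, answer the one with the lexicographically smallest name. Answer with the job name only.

Answer: job_B

Derivation:
Op 1: register job_E */12 -> active={job_E:*/12}
Op 2: register job_A */4 -> active={job_A:*/4, job_E:*/12}
Op 3: unregister job_E -> active={job_A:*/4}
Op 4: register job_B */5 -> active={job_A:*/4, job_B:*/5}
Op 5: register job_D */3 -> active={job_A:*/4, job_B:*/5, job_D:*/3}
Op 6: register job_D */11 -> active={job_A:*/4, job_B:*/5, job_D:*/11}
Op 7: register job_E */14 -> active={job_A:*/4, job_B:*/5, job_D:*/11, job_E:*/14}
Op 8: register job_E */6 -> active={job_A:*/4, job_B:*/5, job_D:*/11, job_E:*/6}
Op 9: unregister job_A -> active={job_B:*/5, job_D:*/11, job_E:*/6}
Op 10: register job_C */16 -> active={job_B:*/5, job_C:*/16, job_D:*/11, job_E:*/6}
Op 11: register job_E */11 -> active={job_B:*/5, job_C:*/16, job_D:*/11, job_E:*/11}
  job_B: interval 5, next fire after T=115 is 120
  job_C: interval 16, next fire after T=115 is 128
  job_D: interval 11, next fire after T=115 is 121
  job_E: interval 11, next fire after T=115 is 121
Earliest = 120, winner (lex tiebreak) = job_B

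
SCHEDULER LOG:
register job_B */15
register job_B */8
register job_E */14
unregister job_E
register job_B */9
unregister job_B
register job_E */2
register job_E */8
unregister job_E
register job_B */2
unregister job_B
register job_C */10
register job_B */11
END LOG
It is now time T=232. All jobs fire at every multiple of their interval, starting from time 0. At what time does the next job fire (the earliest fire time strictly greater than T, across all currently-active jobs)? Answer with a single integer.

Op 1: register job_B */15 -> active={job_B:*/15}
Op 2: register job_B */8 -> active={job_B:*/8}
Op 3: register job_E */14 -> active={job_B:*/8, job_E:*/14}
Op 4: unregister job_E -> active={job_B:*/8}
Op 5: register job_B */9 -> active={job_B:*/9}
Op 6: unregister job_B -> active={}
Op 7: register job_E */2 -> active={job_E:*/2}
Op 8: register job_E */8 -> active={job_E:*/8}
Op 9: unregister job_E -> active={}
Op 10: register job_B */2 -> active={job_B:*/2}
Op 11: unregister job_B -> active={}
Op 12: register job_C */10 -> active={job_C:*/10}
Op 13: register job_B */11 -> active={job_B:*/11, job_C:*/10}
  job_B: interval 11, next fire after T=232 is 242
  job_C: interval 10, next fire after T=232 is 240
Earliest fire time = 240 (job job_C)

Answer: 240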